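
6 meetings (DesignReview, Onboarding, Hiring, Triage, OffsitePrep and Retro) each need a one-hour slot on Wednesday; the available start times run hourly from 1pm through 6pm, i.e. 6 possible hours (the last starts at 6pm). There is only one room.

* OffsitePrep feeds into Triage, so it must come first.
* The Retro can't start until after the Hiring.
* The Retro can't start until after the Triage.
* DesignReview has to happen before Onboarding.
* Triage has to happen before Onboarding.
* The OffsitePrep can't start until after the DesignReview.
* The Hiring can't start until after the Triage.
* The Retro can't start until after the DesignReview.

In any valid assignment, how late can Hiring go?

Precedence pushes Hiring to at least 4pm; downstream work caps Hiring at 5pm.
Hiring at 5pm is achievable: OffsitePrep=2pm; Retro=6pm; Hiring=5pm; Triage=3pm; Onboarding=4pm; DesignReview=1pm.

5pm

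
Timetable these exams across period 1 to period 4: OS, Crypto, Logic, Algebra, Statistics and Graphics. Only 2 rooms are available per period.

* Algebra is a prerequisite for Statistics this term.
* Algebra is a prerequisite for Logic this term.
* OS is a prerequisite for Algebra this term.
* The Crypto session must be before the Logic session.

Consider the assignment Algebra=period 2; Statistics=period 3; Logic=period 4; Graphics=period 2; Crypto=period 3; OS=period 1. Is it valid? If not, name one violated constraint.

Yes, all constraints hold

Algebra is a prerequisite for Logic this term — holds.
Algebra is a prerequisite for Statistics this term — holds.
OS is a prerequisite for Algebra this term — holds.
The Crypto session must be before the Logic session — holds.
Only 2 rooms are available per period — holds.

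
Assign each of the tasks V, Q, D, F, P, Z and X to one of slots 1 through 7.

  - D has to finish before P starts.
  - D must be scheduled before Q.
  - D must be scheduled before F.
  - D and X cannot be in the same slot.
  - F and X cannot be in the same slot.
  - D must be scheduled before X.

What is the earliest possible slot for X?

Precedence pushes X to at least 2.
X at 2 is achievable: X=2; Q=2; D=1; F=3; Z=1; P=2; V=1.

2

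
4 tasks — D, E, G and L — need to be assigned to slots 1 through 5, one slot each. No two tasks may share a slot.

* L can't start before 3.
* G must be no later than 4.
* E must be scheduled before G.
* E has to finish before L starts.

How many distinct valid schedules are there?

24

Splitting on D: it can be 1 (5), 2 (5), 3 (4), 4 (4), 5 (6). Listing each branch's schedules as (E, G, L):
D=1: (2,3,4) (2,3,5) (2,4,3) (2,4,5) (3,4,5) — 5.
D=2: (1,3,4) (1,3,5) (1,4,3) (1,4,5) (3,4,5) — 5.
D=3: (1,2,4) (1,2,5) (1,4,5) (2,4,5) — 4.
D=4: (1,2,3) (1,2,5) (1,3,5) (2,3,5) — 4.
D=5: (1,2,3) (1,2,4) (1,3,4) (1,4,3) (2,3,4) (2,4,3) — 6.
Summing: 5 + 5 + 4 + 4 + 6 = 24.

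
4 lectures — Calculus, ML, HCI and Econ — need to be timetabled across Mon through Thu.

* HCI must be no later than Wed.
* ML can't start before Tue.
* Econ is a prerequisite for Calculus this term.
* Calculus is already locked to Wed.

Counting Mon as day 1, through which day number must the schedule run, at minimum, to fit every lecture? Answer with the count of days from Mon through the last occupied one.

3 days

The precedence chain requires at least 2 distinct days.
Calculus can't be placed before Wed — that is day 3 counting from Mon — so the schedule must run through at least 3 days.
3 works (last occupied day: Wed): for example Econ -> Mon; Calculus -> Wed; HCI -> Mon; ML -> Tue.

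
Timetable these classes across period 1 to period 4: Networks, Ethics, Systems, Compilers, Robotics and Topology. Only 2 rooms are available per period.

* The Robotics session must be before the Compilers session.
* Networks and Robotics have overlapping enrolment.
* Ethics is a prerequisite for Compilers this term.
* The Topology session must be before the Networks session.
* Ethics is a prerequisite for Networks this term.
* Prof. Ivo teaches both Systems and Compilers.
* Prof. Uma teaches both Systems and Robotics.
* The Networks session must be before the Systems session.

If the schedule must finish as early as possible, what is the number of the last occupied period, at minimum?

The precedence chain requires at least 3 distinct periods.
With at most 2 per period and 6 classes, at least 3 periods are needed.
Could 3 periods be enough, i.e. nothing placed later than period 3? No: Systems must come after Networks (at period 1 or later) → {period 2, period 3}; Networks must come before Systems (at period 3 or earlier) → {period 1, period 2}; Compilers must come after Ethics (at period 1 or later) → {period 2, period 3}; Ethics must come before Compilers (at period 3 or earlier) → {period 1, period 2}; Robotics must come before Compilers (at period 3 or earlier) → {period 1, period 2}; Networks must come after Ethics (at period 1 or later) → {period 2}; Ethics must come before Networks (at period 2 or earlier) → {period 1}; Topology must come before Networks (at period 2 or earlier) → {period 1}; Robotics can't share with Networks (period 2) → {period 1}; that puts Ethics, Robotics and Topology all in period 1 — more than 2 per period.
So 3 periods is not enough.
4 works (last occupied period: period 4): for example Robotics=period 1; Networks=period 3; Compilers=period 2; Ethics=period 1; Systems=period 4; Topology=period 2.

4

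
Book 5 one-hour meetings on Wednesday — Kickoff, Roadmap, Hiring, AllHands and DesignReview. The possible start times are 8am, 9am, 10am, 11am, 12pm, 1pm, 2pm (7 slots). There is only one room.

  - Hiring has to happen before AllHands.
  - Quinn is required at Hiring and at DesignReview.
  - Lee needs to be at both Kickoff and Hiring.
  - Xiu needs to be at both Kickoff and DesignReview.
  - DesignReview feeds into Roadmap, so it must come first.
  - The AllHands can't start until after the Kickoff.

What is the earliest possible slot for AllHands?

10am

Precedence pushes AllHands to at least 9am.
AllHands at 10am is achievable: Roadmap -> 12pm, Hiring -> 9am, Kickoff -> 8am, AllHands -> 10am, DesignReview -> 11am.
Nothing earlier works — the conflict and capacity constraints rule out every slot before 10am.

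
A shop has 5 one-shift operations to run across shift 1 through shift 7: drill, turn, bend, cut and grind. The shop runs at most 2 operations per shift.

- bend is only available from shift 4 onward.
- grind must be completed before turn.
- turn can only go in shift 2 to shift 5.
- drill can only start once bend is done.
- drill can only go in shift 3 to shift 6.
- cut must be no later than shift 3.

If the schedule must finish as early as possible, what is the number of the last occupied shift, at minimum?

The precedence chain requires at least 2 distinct shifts.
With at most 2 per shift and 5 operations, at least 3 shifts are needed.
Propagating the time windows through the other constraints, drill can't land before shift 5, so the schedule must run through at least shift 5.
5 works (last occupied shift: shift 5): for example bend=shift 4, grind=shift 1, cut=shift 1, turn=shift 2, drill=shift 5.

shift 5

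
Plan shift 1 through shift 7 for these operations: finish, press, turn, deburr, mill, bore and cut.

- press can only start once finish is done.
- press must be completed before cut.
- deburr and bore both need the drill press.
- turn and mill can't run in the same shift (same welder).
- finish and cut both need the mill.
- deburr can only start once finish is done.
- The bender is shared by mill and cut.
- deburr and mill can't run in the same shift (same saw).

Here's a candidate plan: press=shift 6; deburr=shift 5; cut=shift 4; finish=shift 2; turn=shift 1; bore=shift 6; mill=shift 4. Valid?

deburr and bore both need the drill press — holds.
press must be completed before cut — violated.
The bender is shared by mill and cut — violated.
deburr and mill can't run in the same shift (same saw) — holds.
deburr can only start once finish is done — holds.
finish and cut both need the mill — holds.
turn and mill can't run in the same shift (same welder) — holds.
press can only start once finish is done — holds.

Invalid. press must be completed before cut.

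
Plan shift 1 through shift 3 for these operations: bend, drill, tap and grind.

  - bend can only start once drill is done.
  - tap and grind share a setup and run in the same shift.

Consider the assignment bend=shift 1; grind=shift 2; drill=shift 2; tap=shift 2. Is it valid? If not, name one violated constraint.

bend can only start once drill is done — violated.
tap and grind share a setup and run in the same shift — holds.

Invalid. bend can only start once drill is done.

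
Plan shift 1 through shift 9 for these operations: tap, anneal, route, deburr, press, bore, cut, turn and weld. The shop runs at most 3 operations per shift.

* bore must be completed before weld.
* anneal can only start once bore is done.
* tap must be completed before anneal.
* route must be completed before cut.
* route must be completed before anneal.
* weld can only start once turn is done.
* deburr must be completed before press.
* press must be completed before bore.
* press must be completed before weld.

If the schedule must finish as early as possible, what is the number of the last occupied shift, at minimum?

The precedence chain requires at least 4 distinct shifts.
With at most 3 per shift and 9 operations, at least 3 shifts are needed.
4 works (last occupied shift: shift 4): for example anneal=shift 4, deburr=shift 1, bore=shift 3, route=shift 1, turn=shift 2, weld=shift 4, press=shift 2, tap=shift 1, cut=shift 2.

shift 4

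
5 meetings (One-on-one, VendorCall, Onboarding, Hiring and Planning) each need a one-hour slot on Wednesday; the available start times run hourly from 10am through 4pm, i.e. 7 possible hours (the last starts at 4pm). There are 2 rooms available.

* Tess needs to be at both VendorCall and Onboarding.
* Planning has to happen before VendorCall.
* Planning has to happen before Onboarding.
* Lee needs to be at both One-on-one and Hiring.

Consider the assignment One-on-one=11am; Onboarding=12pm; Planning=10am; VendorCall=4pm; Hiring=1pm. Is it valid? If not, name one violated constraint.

Valid

Planning has to happen before VendorCall — holds.
Tess needs to be at both VendorCall and Onboarding — holds.
There are 2 rooms available — holds.
Lee needs to be at both One-on-one and Hiring — holds.
Planning has to happen before Onboarding — holds.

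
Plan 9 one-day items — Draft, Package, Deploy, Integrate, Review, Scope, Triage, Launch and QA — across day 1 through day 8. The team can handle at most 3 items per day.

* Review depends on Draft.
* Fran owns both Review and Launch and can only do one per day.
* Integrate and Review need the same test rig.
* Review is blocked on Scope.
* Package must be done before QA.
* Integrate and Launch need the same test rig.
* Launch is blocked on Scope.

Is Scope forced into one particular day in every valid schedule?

No

Scope can be day 1 (e.g. Package -> day 1, Integrate -> day 4, Draft -> day 1, Launch -> day 3, Review -> day 2, QA -> day 2, Deploy -> day 2, Scope -> day 1, Triage -> day 3) or day 2 (e.g. Package -> day 1, Draft -> day 1, Scope -> day 2, Review -> day 3, Launch -> day 4, Deploy -> day 1, Triage -> day 3, QA -> day 2, Integrate -> day 2).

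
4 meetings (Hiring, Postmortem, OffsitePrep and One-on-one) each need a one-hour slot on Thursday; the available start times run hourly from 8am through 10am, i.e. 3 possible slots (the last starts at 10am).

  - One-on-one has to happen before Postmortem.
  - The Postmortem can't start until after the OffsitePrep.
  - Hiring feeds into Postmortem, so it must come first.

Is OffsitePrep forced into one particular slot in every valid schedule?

No

OffsitePrep can be 8am (e.g. Hiring=8am, One-on-one=8am, OffsitePrep=8am, Postmortem=9am) or 9am (e.g. Postmortem -> 10am; Hiring -> 8am; OffsitePrep -> 9am; One-on-one -> 8am).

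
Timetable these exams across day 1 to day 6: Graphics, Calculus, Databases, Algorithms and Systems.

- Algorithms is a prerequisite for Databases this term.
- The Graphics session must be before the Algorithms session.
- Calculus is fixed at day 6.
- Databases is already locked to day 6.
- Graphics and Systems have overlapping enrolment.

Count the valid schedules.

50

Splitting on Graphics: it can be day 1 (20), day 2 (15), day 3 (10), day 4 (5). Listing each branch's schedules as (Calculus, Databases, Algorithms, Systems) by day number:
Graphics=day 1: (6,6,2,2) (6,6,2,3) (6,6,2,4) (6,6,2,5) (6,6,2,6) (6,6,3,2) (6,6,3,3) (6,6,3,4) (6,6,3,5) (6,6,3,6) (6,6,4,2) (6,6,4,3) (6,6,4,4) (6,6,4,5) (6,6,4,6) (6,6,5,2) (6,6,5,3) (6,6,5,4) (6,6,5,5) (6,6,5,6) — 20.
Graphics=day 2: (6,6,3,1) (6,6,3,3) (6,6,3,4) (6,6,3,5) (6,6,3,6) (6,6,4,1) (6,6,4,3) (6,6,4,4) (6,6,4,5) (6,6,4,6) (6,6,5,1) (6,6,5,3) (6,6,5,4) (6,6,5,5) (6,6,5,6) — 15.
Graphics=day 3: (6,6,4,1) (6,6,4,2) (6,6,4,4) (6,6,4,5) (6,6,4,6) (6,6,5,1) (6,6,5,2) (6,6,5,4) (6,6,5,5) (6,6,5,6) — 10.
Graphics=day 4: (6,6,5,1) (6,6,5,2) (6,6,5,3) (6,6,5,5) (6,6,5,6) — 5.
Summing: 20 + 15 + 10 + 5 = 50.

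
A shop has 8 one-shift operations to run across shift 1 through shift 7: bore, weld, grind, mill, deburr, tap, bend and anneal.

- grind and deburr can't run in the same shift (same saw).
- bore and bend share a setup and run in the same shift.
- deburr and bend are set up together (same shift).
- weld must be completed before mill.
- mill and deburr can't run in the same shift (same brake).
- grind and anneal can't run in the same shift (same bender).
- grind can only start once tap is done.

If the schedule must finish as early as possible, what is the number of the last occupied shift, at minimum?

2

The precedence chain requires at least 2 distinct shifts.
2 works (last occupied shift: shift 2): for example mill -> shift 2, anneal -> shift 1, deburr -> shift 1, tap -> shift 1, weld -> shift 1, bore -> shift 1, bend -> shift 1, grind -> shift 2.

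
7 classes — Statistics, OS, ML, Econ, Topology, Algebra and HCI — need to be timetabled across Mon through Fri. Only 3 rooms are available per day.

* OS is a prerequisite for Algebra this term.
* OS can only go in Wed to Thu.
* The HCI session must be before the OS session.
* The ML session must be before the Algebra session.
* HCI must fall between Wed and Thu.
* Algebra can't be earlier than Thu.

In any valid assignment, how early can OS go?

Thu

OS is available from Wed; precedence pushes OS to at least Thu; OS's own window allows nothing later than Thu.
OS at Thu is achievable: HCI -> Wed, Topology -> Tue, ML -> Mon, OS -> Thu, Algebra -> Fri, Econ -> Mon, Statistics -> Mon.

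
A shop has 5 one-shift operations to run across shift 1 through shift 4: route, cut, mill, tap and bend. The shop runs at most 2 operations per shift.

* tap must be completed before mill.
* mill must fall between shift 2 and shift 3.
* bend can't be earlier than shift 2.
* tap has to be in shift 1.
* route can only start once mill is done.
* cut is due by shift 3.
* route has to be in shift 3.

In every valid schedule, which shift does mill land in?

tap is fixed at shift 1 and must come before mill, so mill is at least shift 2.
route is fixed at shift 3 and must come after mill, so mill is at most shift 2.
So mill must be shift 2.

shift 2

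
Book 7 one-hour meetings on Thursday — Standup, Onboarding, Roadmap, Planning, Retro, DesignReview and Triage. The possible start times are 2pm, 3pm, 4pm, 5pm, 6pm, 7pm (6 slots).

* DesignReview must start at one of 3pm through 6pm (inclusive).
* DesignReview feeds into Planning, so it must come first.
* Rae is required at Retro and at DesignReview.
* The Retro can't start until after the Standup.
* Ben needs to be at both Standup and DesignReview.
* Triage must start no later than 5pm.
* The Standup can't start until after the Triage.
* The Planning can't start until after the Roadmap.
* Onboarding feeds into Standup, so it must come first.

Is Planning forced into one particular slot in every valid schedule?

Planning can be 4pm (e.g. DesignReview -> 3pm, Retro -> 5pm, Triage -> 2pm, Onboarding -> 2pm, Roadmap -> 2pm, Planning -> 4pm, Standup -> 4pm) or 5pm (e.g. Planning=5pm; DesignReview=3pm; Triage=2pm; Retro=5pm; Roadmap=2pm; Onboarding=2pm; Standup=4pm).

No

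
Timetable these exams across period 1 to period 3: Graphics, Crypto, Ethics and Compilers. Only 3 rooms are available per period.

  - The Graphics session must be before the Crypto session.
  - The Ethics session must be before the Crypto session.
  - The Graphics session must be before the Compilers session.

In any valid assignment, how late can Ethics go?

Downstream work caps Ethics at period 2.
Ethics at period 2 is achievable: Ethics in period 2, Crypto in period 3, Compilers in period 2, Graphics in period 1.

period 2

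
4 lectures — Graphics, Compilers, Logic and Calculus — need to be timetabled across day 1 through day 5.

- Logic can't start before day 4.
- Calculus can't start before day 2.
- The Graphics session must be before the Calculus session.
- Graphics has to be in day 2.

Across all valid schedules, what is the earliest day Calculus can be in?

Calculus is available from day 2; precedence pushes Calculus to at least day 3.
Calculus at day 3 is achievable: Calculus in day 3; Graphics in day 2; Logic in day 4; Compilers in day 1.

day 3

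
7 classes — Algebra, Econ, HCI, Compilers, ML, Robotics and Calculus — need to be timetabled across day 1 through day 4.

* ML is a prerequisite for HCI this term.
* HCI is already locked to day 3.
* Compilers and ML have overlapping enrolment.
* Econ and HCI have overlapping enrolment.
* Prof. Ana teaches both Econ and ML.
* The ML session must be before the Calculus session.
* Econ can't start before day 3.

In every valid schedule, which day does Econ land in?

day 4

Econ's window is day 3–day 4.
HCI is fixed at day 3, and Econ can't share a day with HCI.
So Econ must be day 4.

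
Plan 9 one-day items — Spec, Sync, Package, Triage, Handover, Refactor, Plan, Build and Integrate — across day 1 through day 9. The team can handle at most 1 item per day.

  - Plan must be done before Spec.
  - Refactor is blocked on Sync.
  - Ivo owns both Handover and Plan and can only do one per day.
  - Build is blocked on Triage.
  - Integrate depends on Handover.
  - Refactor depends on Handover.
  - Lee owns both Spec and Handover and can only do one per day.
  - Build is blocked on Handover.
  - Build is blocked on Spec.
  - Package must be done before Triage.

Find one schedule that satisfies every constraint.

Spec -> day 3; Refactor -> day 8; Triage -> day 5; Integrate -> day 9; Handover -> day 1; Package -> day 4; Plan -> day 2; Build -> day 6; Sync -> day 7

Checking: Triage(day 5) before Build(day 6); Plan(day 2) before Spec(day 3); Handover(day 1) before Refactor(day 8); Package(day 4) before Triage(day 5); Spec(day 3) before Build(day 6); Sync(day 7) before Refactor(day 8); Handover(day 1) before Integrate(day 9); Handover(day 1) before Build(day 6); Spec(day 3) != Handover(day 1); Handover(day 1) != Plan(day 2); max 1 per day (cap 1).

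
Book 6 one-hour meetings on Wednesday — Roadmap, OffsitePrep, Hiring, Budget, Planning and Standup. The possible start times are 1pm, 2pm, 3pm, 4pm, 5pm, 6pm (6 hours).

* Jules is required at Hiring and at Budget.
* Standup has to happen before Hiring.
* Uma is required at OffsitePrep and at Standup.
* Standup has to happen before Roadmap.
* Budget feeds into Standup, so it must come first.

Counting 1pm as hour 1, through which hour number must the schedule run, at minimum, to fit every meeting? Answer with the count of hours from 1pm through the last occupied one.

3

The precedence chain requires at least 3 distinct hours.
3 works (last occupied hour: 3pm): for example Planning -> 1pm, Standup -> 2pm, Roadmap -> 3pm, Budget -> 1pm, OffsitePrep -> 1pm, Hiring -> 3pm.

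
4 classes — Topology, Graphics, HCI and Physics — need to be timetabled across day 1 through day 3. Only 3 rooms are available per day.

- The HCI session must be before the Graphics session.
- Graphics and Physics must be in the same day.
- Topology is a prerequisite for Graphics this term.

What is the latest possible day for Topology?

day 2

Downstream work caps Topology at day 2.
Topology at day 2 is achievable: Physics in day 3; Topology in day 2; HCI in day 1; Graphics in day 3.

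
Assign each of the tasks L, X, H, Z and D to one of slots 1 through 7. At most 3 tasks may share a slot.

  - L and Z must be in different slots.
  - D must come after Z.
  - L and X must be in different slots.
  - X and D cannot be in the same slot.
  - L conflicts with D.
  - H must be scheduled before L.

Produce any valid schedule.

D=3; L=2; H=1; X=1; Z=1

Checking: Z(1) before D(3); H(1) before L(2); L(2) != D(3); X(1) != D(3); L(2) != X(1); L(2) != Z(1); max 3 per slot (cap 3).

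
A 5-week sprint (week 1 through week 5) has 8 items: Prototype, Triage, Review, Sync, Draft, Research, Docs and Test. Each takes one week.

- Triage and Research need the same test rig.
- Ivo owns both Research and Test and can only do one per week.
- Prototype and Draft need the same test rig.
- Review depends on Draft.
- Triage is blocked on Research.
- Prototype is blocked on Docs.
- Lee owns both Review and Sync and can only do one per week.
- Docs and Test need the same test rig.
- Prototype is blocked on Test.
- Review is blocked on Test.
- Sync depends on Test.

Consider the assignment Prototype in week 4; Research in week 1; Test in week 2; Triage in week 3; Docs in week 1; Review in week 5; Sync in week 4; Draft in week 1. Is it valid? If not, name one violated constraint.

Valid

Ivo owns both Research and Test and can only do one per week — holds.
Prototype and Draft need the same test rig — holds.
Triage and Research need the same test rig — holds.
Review depends on Draft — holds.
Prototype is blocked on Test — holds.
Lee owns both Review and Sync and can only do one per week — holds.
Triage is blocked on Research — holds.
Prototype is blocked on Docs — holds.
Sync depends on Test — holds.
Review is blocked on Test — holds.
Docs and Test need the same test rig — holds.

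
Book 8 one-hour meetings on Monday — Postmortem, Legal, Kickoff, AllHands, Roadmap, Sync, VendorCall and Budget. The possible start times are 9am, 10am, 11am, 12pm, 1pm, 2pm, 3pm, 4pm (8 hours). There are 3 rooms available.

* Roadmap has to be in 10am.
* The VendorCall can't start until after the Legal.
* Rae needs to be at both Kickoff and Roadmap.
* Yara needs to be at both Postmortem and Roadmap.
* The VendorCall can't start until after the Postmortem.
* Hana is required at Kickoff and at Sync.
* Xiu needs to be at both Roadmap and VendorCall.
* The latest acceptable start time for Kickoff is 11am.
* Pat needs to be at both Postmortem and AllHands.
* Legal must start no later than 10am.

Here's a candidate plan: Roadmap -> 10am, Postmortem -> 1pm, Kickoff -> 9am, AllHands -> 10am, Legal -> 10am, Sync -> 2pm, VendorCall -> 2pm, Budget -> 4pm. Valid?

Hana is required at Kickoff and at Sync — holds.
Yara needs to be at both Postmortem and Roadmap — holds.
Rae needs to be at both Kickoff and Roadmap — holds.
Legal must start no later than 10am — holds.
The VendorCall can't start until after the Legal — holds.
There are 3 rooms available — holds.
Roadmap has to be in 10am — holds.
Pat needs to be at both Postmortem and AllHands — holds.
The VendorCall can't start until after the Postmortem — holds.
The latest acceptable start time for Kickoff is 11am — holds.
Xiu needs to be at both Roadmap and VendorCall — holds.

Yes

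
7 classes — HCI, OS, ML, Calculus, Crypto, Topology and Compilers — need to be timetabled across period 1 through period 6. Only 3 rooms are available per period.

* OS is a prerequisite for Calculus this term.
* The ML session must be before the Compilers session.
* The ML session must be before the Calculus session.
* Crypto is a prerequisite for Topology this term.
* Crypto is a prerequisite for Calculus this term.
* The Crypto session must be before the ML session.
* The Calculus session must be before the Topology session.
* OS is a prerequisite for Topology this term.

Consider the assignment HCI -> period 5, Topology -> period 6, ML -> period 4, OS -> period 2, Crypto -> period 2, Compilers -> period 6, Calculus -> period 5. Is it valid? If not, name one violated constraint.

The Crypto session must be before the ML session — holds.
The ML session must be before the Calculus session — holds.
The Calculus session must be before the Topology session — holds.
The ML session must be before the Compilers session — holds.
OS is a prerequisite for Topology this term — holds.
Only 3 rooms are available per period — holds.
OS is a prerequisite for Calculus this term — holds.
Crypto is a prerequisite for Calculus this term — holds.
Crypto is a prerequisite for Topology this term — holds.

Yes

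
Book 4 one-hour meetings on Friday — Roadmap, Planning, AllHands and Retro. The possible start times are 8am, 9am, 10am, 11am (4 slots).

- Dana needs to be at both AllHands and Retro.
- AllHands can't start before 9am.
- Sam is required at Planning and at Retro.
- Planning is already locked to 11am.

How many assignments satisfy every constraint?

28

Splitting on Roadmap: it can be 8am (7), 9am (7), 10am (7), 11am (7). Listing each branch's schedules as (Planning, AllHands, Retro):
Roadmap=8am: (11am,9am,8am) (11am,9am,10am) (11am,10am,8am) (11am,10am,9am) (11am,11am,8am) (11am,11am,9am) (11am,11am,10am) — 7.
Roadmap=9am: (11am,9am,8am) (11am,9am,10am) (11am,10am,8am) (11am,10am,9am) (11am,11am,8am) (11am,11am,9am) (11am,11am,10am) — 7.
Roadmap=10am: (11am,9am,8am) (11am,9am,10am) (11am,10am,8am) (11am,10am,9am) (11am,11am,8am) (11am,11am,9am) (11am,11am,10am) — 7.
Roadmap=11am: (11am,9am,8am) (11am,9am,10am) (11am,10am,8am) (11am,10am,9am) (11am,11am,8am) (11am,11am,9am) (11am,11am,10am) — 7.
Summing: 7 + 7 + 7 + 7 = 28.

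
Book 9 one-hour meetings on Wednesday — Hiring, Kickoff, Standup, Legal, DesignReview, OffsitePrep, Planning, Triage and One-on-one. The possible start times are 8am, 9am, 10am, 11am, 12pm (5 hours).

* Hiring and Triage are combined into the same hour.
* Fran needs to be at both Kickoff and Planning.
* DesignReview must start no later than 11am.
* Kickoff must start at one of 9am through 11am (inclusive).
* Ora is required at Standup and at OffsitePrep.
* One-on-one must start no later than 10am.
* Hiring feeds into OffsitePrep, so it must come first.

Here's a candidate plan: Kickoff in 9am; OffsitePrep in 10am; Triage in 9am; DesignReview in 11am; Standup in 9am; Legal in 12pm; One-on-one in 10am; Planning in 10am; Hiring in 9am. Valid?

Valid

One-on-one must start no later than 10am — holds.
Kickoff must start at one of 9am through 11am (inclusive) — holds.
Hiring feeds into OffsitePrep, so it must come first — holds.
Hiring and Triage are combined into the same hour — holds.
DesignReview must start no later than 11am — holds.
Ora is required at Standup and at OffsitePrep — holds.
Fran needs to be at both Kickoff and Planning — holds.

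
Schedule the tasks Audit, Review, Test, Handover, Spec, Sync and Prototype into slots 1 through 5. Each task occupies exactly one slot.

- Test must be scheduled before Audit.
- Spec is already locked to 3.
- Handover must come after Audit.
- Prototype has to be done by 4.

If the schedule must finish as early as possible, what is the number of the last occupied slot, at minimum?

3

The precedence chain requires at least 3 distinct slots.
3 works (last occupied slot: 3): for example Sync in 1; Audit in 2; Review in 1; Spec in 3; Prototype in 1; Handover in 3; Test in 1.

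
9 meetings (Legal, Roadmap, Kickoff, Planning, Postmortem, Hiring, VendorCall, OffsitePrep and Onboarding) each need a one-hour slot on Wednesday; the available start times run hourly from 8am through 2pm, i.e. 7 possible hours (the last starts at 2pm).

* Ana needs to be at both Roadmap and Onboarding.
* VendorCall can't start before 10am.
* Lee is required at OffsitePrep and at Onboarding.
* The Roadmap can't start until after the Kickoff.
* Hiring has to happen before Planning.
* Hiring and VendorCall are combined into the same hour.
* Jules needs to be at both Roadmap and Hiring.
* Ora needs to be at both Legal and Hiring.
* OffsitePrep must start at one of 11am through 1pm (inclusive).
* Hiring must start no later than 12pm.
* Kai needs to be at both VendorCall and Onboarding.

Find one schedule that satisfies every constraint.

VendorCall=10am; Planning=11am; Kickoff=8am; Legal=8am; OffsitePrep=11am; Postmortem=8am; Onboarding=8am; Hiring=10am; Roadmap=9am

Checking: Hiring(10am) before Planning(11am); Kickoff(8am) before Roadmap(9am); Roadmap(9am) != Hiring(10am); Legal(8am) != Hiring(10am); Roadmap(9am) != Onboarding(8am); VendorCall(10am) != Onboarding(8am); OffsitePrep(11am) != Onboarding(8am); Hiring = VendorCall = 10am; VendorCall=10am in [10am,2pm]; OffsitePrep=11am in [11am,1pm]; Hiring=10am in [8am,12pm].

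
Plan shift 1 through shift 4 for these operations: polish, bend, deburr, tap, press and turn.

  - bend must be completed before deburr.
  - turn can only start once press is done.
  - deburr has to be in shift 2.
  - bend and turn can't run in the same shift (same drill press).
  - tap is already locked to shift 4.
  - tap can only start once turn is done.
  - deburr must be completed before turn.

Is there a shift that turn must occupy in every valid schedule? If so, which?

shift 3

deburr is fixed at shift 2 and must come before turn, so turn is at least shift 3.
tap is fixed at shift 4 and must come after turn, so turn is at most shift 3.
So turn must be shift 3.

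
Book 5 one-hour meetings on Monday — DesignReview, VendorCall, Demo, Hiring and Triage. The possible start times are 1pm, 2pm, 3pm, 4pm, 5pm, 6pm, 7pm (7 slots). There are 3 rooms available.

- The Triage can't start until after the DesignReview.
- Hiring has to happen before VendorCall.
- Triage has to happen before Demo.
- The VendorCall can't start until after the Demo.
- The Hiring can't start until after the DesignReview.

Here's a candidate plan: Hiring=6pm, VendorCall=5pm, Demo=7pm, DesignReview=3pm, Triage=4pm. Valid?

Hiring has to happen before VendorCall — violated.
The Triage can't start until after the DesignReview — holds.
There are 3 rooms available — holds.
The Hiring can't start until after the DesignReview — holds.
Triage has to happen before Demo — holds.
The VendorCall can't start until after the Demo — violated.

No. The VendorCall can't start until after the Demo is not satisfied.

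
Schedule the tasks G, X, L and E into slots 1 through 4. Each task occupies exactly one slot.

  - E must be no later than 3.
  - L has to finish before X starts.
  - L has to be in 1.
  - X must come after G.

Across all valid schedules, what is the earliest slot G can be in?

Downstream work caps G at 3.
G at 1 is achievable: G=1, L=1, X=2, E=1.

1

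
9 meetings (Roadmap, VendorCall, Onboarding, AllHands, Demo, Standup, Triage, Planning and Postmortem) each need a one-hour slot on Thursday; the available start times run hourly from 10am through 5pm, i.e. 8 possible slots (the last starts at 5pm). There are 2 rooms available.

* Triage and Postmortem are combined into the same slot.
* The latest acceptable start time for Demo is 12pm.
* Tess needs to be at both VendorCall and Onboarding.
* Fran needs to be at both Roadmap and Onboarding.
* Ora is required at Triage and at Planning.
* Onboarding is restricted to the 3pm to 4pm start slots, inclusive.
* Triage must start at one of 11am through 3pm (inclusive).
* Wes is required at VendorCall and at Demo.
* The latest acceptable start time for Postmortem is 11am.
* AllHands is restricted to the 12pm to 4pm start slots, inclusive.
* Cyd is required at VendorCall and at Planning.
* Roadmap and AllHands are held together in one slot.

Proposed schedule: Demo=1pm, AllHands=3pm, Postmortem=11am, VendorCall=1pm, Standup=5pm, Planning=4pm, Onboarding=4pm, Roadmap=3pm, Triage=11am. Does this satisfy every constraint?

Invalid. Wes is required at VendorCall and at Demo.

Tess needs to be at both VendorCall and Onboarding — holds.
Cyd is required at VendorCall and at Planning — holds.
Fran needs to be at both Roadmap and Onboarding — holds.
Onboarding is restricted to the 3pm to 4pm start slots, inclusive — holds.
AllHands is restricted to the 12pm to 4pm start slots, inclusive — holds.
Wes is required at VendorCall and at Demo — violated.
The latest acceptable start time for Postmortem is 11am — holds.
The latest acceptable start time for Demo is 12pm — violated.
There are 2 rooms available — holds.
Triage must start at one of 11am through 3pm (inclusive) — holds.
Triage and Postmortem are combined into the same slot — holds.
Roadmap and AllHands are held together in one slot — holds.
Ora is required at Triage and at Planning — holds.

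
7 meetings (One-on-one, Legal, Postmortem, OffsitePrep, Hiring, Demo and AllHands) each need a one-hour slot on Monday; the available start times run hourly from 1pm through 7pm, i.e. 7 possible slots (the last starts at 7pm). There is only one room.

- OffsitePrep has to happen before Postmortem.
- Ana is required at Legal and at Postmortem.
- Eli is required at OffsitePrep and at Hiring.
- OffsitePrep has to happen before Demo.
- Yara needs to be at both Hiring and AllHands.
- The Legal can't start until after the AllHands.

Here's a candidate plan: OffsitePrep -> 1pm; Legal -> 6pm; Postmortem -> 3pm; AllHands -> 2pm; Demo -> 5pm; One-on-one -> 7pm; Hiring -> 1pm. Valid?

No — it violates: Eli is required at OffsitePrep and at Hiring

The Legal can't start until after the AllHands — holds.
OffsitePrep has to happen before Postmortem — holds.
OffsitePrep has to happen before Demo — holds.
There is only one room — violated.
Eli is required at OffsitePrep and at Hiring — violated.
Yara needs to be at both Hiring and AllHands — holds.
Ana is required at Legal and at Postmortem — holds.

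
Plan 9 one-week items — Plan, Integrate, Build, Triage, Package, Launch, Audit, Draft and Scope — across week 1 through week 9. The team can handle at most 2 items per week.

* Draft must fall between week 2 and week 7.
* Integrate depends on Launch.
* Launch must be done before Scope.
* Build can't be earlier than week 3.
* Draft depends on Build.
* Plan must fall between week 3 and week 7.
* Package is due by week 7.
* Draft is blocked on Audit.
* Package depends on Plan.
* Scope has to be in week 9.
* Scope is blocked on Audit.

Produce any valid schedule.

Triage -> week 2; Build -> week 3; Audit -> week 1; Package -> week 4; Plan -> week 3; Draft -> week 4; Launch -> week 1; Integrate -> week 2; Scope -> week 9

Checking: Audit(week 1) before Scope(week 9); Launch(week 1) before Scope(week 9); Build(week 3) before Draft(week 4); Audit(week 1) before Draft(week 4); Plan(week 3) before Package(week 4); Launch(week 1) before Integrate(week 2); Plan=week 3 in [week 3,week 7]; Draft=week 4 in [week 2,week 7]; Scope=week 9 in [week 9,week 9]; Package=week 4 in [week 1,week 7]; Build=week 3 in [week 3,week 9]; max 2 per week (cap 2).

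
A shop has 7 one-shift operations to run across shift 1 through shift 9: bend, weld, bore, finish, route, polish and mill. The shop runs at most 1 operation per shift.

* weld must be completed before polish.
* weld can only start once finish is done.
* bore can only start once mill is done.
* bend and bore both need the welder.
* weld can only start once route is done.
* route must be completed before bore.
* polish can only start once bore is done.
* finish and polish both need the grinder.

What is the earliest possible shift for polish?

Precedence pushes polish to at least shift 3.
polish at shift 6 is achievable: bend -> shift 7, finish -> shift 2, polish -> shift 6, mill -> shift 4, route -> shift 1, weld -> shift 3, bore -> shift 5.
Nothing earlier works — the conflict and capacity constraints rule out every shift before shift 6.

shift 6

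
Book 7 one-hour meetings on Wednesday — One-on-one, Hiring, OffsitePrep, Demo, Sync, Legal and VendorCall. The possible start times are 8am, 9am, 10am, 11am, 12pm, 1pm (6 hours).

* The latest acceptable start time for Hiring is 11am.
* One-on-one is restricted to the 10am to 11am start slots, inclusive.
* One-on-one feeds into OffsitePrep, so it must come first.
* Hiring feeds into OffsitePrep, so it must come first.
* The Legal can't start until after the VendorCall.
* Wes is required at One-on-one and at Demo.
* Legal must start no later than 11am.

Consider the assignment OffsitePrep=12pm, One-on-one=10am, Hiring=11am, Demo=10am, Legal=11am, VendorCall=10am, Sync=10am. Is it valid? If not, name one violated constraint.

Hiring feeds into OffsitePrep, so it must come first — holds.
The Legal can't start until after the VendorCall — holds.
Legal must start no later than 11am — holds.
The latest acceptable start time for Hiring is 11am — holds.
One-on-one is restricted to the 10am to 11am start slots, inclusive — holds.
Wes is required at One-on-one and at Demo — violated.
One-on-one feeds into OffsitePrep, so it must come first — holds.

No. Wes is required at One-on-one and at Demo is not satisfied.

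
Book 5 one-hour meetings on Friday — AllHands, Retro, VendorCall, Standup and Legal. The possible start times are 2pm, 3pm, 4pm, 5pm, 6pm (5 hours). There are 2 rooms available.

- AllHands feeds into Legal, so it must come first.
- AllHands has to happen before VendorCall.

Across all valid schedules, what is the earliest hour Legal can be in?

Precedence pushes Legal to at least 3pm.
Legal at 3pm is achievable: Legal in 3pm; Retro in 2pm; VendorCall in 3pm; AllHands in 2pm; Standup in 4pm.

3pm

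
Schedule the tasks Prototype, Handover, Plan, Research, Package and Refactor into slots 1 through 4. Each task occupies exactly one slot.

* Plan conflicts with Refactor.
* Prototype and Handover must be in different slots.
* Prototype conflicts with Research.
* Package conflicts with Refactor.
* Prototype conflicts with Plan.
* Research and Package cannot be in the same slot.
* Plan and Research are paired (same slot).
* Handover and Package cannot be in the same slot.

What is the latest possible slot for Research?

Research at 4 is achievable: Plan in 4, Handover in 2, Prototype in 1, Research in 4, Package in 1, Refactor in 2.

4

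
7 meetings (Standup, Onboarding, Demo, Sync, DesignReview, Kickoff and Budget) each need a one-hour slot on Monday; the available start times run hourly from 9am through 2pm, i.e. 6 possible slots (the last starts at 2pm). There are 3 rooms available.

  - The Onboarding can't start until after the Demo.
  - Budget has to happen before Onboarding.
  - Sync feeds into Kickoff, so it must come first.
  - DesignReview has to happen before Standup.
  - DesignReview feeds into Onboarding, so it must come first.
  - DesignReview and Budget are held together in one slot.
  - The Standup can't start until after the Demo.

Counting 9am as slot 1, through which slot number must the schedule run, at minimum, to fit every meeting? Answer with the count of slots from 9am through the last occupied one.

The precedence chain requires at least 2 distinct slots.
With at most 3 per slot and 7 meetings, at least 3 slots are needed.
3 works (last occupied slot: 11am): for example Sync=10am, Kickoff=11am, Onboarding=10am, Budget=9am, DesignReview=9am, Demo=9am, Standup=10am.

3 slots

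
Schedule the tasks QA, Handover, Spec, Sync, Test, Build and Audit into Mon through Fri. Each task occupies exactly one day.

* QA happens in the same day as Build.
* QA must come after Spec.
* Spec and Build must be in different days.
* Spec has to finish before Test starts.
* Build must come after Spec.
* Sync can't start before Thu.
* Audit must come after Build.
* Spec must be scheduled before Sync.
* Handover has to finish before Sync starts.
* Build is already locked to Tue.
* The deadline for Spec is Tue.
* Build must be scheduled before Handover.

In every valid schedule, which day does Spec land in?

Mon

Spec's window is Mon–Tue.
Build is fixed at Tue, and Spec can't share a day with Build.
So Spec must be Mon.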